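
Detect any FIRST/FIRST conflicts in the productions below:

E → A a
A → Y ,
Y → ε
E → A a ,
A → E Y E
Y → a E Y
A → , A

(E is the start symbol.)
Yes. E → A a / E → A a ',' on { ',', 'a' }; A → Y ',' / A → E Y E on { ',', 'a' }; A → Y ',' / A → ',' A on { ',' }; A → E Y E / A → ',' A on { ',' }

A FIRST/FIRST conflict occurs when two productions N → α and N → β for the same non-terminal have FIRST(α) ∩ FIRST(β) ≠ ∅ (with ε ∈ FIRST of a nullable right-hand side, so two nullable alternatives also conflict).

FIRST sets of the non-terminals at (or reachable through a nullable prefix from) the front of some alternative:
  FIRST(A) = { ',', 'a' }
  FIRST(Y) = { 'a', ε }
  FIRST(E) = { ',', 'a' }

Productions for E:
  E → A a: FIRST = { ',', 'a' }
  E → A a ,: FIRST = { ',', 'a' }
Productions for A:
  A → Y ,: FIRST = { ',', 'a' }
  A → E Y E: FIRST = { ',', 'a' }
  A → , A: FIRST = { ',' }
Productions for Y:
  Y → ε: FIRST = { ε }
  Y → a E Y: FIRST = { 'a' }

Conflict for E: E → A a and E → A a ,
  Overlap: { ',', 'a' }
Conflict for A: A → Y , and A → E Y E
  Overlap: { ',', 'a' }
Conflict for A: A → Y , and A → , A
  Overlap: { ',' }
Conflict for A: A → E Y E and A → , A
  Overlap: { ',' }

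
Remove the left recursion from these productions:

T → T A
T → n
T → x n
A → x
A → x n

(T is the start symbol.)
T → n T'
T → x n T'
T' → A T'
T' → ε
A → x
A → x n

T is directly left-recursive. The standard transformation for
  A → A α₁ | ... | A α_m | β₁ | ... | β_n
is
  A  → β₁ A' | ... | β_n A'
  A' → α₁ A' | ... | α_m A' | ε

T → n becomes T → n T'
T → x n becomes T → x n T'
T → T A becomes T' → A T'
Add T' → ε

Productions for other non-terminals are unchanged:
  A → x
  A → x n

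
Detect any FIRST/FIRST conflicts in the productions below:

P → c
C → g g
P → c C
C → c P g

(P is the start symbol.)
Productions for P:
  P → c: FIRST = { 'c' }
  P → c C: FIRST = { 'c' }
Productions for C:
  C → g g: FIRST = { 'g' }
  C → c P g: FIRST = { 'c' }

Conflict for P: P → c and P → c C
  Overlap: { 'c' }

Answer: Yes. P → c / P → c C on { 'c' }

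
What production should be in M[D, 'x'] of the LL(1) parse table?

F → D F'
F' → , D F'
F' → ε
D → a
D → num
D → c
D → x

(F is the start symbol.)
D → x

To find M[D, 'x'], we find productions for D where 'x' is in the predict set (PREDICT(N → α) = (FIRST(α) \ {ε}) ∪ (FOLLOW(N) if α ⇒* ε)).

D → a: PREDICT = { 'a' }
D → num: PREDICT = { 'num' }
D → c: PREDICT = { 'c' }
D → x: PREDICT = { 'x' }
  'x' is in predict set, so this production goes in M[D, 'x']

M[D, 'x'] = D → x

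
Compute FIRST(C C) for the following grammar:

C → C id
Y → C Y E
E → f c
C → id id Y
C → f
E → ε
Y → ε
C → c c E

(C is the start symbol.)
FIRST sets of the non-terminals involved (from the grammar, by fixed-point iteration):
  FIRST(C) = { 'c', 'f', 'id' }

To compute FIRST(C C), process the symbols left to right:
Symbol C is a non-terminal. Add FIRST(C) \ {ε} = { 'c', 'f', 'id' }
C is not nullable (ε ∉ FIRST(C)), so stop here.
FIRST(C C) = { 'c', 'f', 'id' }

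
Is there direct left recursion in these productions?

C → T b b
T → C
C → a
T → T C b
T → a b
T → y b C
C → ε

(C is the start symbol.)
Yes, T is left-recursive

Direct left recursion occurs when N → N α for some non-terminal N (the right-hand side begins with the left-hand side itself).

C → T b b: starts with T
T → C: starts with C
C → a: starts with a
T → T C b: LEFT RECURSIVE (starts with T)
T → a b: starts with a
T → y b C: starts with y
C → ε: starts with ε

The grammar has direct left recursion on: T.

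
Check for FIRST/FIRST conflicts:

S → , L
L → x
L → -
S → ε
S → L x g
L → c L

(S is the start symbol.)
FIRST sets of the non-terminals at (or reachable through a nullable prefix from) the front of some alternative:
  FIRST(L) = { '-', 'c', 'x' }

Productions for S:
  S → , L: FIRST = { ',' }
  S → ε: FIRST = { ε }
  S → L x g: FIRST = { '-', 'c', 'x' }
Productions for L:
  L → x: FIRST = { 'x' }
  L → -: FIRST = { '-' }
  L → c L: FIRST = { 'c' }

All alternatives of each non-terminal have pairwise disjoint FIRST sets.

Answer: No FIRST/FIRST conflicts.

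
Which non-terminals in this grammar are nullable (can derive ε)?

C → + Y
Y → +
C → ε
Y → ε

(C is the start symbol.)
{ 'C', 'Y' }

A non-terminal is nullable if it can derive ε (the empty string): either it has an ε-production, or it has a production whose right-hand side consists entirely of nullable non-terminals.

ε-productions: C → ε, Y → ε
So C, Y are immediately nullable.
Every non-terminal is now nullable.
Nullable = { 'C', 'Y' }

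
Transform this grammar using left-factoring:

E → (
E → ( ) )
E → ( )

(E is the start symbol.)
E → ( E'
E' → ε
E' → ) E''
E'' → )
E'' → ε

Left-factoring transforms A → αβ₁ | αβ₂ into A → αA' and A' → β₁ | β₂
(α is the longest common prefix among the alternatives). Repeat until
no nonterminal has two alternatives with a common prefix.

Round 1: E has alternatives sharing prefix '('. Introduce E': E → ( E'
  Add: E' → ε
  Add: E' → ) )
  Add: E' → )

Round 2: E' has alternatives sharing prefix ')'. Introduce E'': E' → ) E''
  Add: E'' → )
  Add: E'' → ε

No remaining common prefixes — done.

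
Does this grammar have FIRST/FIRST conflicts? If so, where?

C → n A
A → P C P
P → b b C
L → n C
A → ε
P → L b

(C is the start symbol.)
A FIRST/FIRST conflict occurs when two productions N → α and N → β for the same non-terminal have FIRST(α) ∩ FIRST(β) ≠ ∅ (with ε ∈ FIRST of a nullable right-hand side, so two nullable alternatives also conflict).

FIRST sets of the non-terminals at (or reachable through a nullable prefix from) the front of some alternative:
  FIRST(P) = { 'b', 'n' }
  FIRST(L) = { 'n' }

Productions for A:
  A → P C P: FIRST = { 'b', 'n' }
  A → ε: FIRST = { ε }
Productions for P:
  P → b b C: FIRST = { 'b' }
  P → L b: FIRST = { 'n' }
C, L have only one production, so no FIRST/FIRST conflict is possible there.

All alternatives of each non-terminal have pairwise disjoint FIRST sets.

Answer: No FIRST/FIRST conflicts.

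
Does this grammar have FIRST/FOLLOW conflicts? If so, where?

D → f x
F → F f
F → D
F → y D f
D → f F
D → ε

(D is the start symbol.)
Yes. D → f x with FOLLOW(D) on { 'f' }; D → f F with FOLLOW(D) on { 'f' }; F → F f with FOLLOW(F) on { 'f' }

Nullable non-terminals: D, F.
FIRST sets used below: FIRST(F) = { 'f', 'y', ε }, FIRST(D) = { 'f', ε }

D: nullable alternative(s) D → ε; FOLLOW(D) = { $, 'f' }
  D → f x: FIRST \ {ε} = { 'f' } — overlaps FOLLOW(D) on { 'f' }: CONFLICT
  D → f F: FIRST \ {ε} = { 'f' } — overlaps FOLLOW(D) on { 'f' }: CONFLICT
  D → ε: FIRST \ {ε} = { } — this is the only nullable alternative, skip

F: nullable alternative(s) F → D; FOLLOW(F) = { $, 'f' }
  F → F f: FIRST \ {ε} = { 'f', 'y' } — overlaps FOLLOW(F) on { 'f' }: CONFLICT
  F → D: FIRST \ {ε} = { 'f' } — this is the only nullable alternative, skip
  F → y D f: FIRST \ {ε} = { 'y' } — disjoint from FOLLOW(F)

So the grammar has 3 FIRST/FOLLOW conflicts (marked CONFLICT above).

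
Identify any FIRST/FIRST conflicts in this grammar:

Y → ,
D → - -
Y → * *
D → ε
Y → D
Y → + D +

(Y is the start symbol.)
A FIRST/FIRST conflict occurs when two productions N → α and N → β for the same non-terminal have FIRST(α) ∩ FIRST(β) ≠ ∅ (with ε ∈ FIRST of a nullable right-hand side, so two nullable alternatives also conflict).

FIRST sets of the non-terminals at (or reachable through a nullable prefix from) the front of some alternative:
  FIRST(D) = { '-', ε }

Productions for Y:
  Y → ,: FIRST = { ',' }
  Y → * *: FIRST = { '*' }
  Y → D: FIRST = { '-', ε }
  Y → + D +: FIRST = { '+' }
Productions for D:
  D → - -: FIRST = { '-' }
  D → ε: FIRST = { ε }

All alternatives of each non-terminal have pairwise disjoint FIRST sets.

Answer: No FIRST/FIRST conflicts.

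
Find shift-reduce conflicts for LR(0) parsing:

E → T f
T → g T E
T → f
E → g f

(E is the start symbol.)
Augment with E' → E and build the canonical LR(0) collection (I0 = CLOSURE({[E' → . E]}), then GOTO on every symbol after a dot until no new states appear). It has 10 states:
  I0: { [E → . T f], [E → . g f], [E' → . E], [T → . f], [T → . g T E] }  — shift
  I1: { [E' → E .] }  — accept
  I2: { [E → T . f] }  — shift
  I3: { [T → f .] }  — reduce
  I4: { [E → g . f], [T → . f], [T → . g T E], [T → g . T E] }  — shift
  I5: { [E → . T f], [E → . g f], [T → . f], [T → . g T E], [T → g T . E] }  — shift
  I6: { [E → g f .], [T → f .] }  — 2 reduces
  I7: { [T → . f], [T → . g T E], [T → g . T E] }  — shift
  I8: { [T → g T E .] }  — reduce
  I9: { [E → T f .] }  — reduce

No state contains both a complete item and a shift item.

Answer: No shift-reduce conflicts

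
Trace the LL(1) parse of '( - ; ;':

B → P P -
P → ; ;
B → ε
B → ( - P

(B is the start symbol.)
Stack is shown with the top on the left.

Stack    Input      Action
--------------------------
B $      ( - ; ; $  output B → ( - P
( - P $  ( - ; ; $  match '('
- P $    - ; ; $    match '-'
P $      ; ; $      output P → ; ;
; ; $    ; ; $      match ';'
; $      ; $        match ';'
$        $          accept

The string is accepted.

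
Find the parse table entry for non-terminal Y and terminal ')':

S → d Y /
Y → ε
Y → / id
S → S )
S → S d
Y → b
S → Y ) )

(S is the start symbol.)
Y → ε

To find M[Y, ')'], we find productions for Y where ')' is in the predict set (PREDICT(N → α) = (FIRST(α) \ {ε}) ∪ (FOLLOW(N) if α ⇒* ε)).

Relevant sets:
  FOLLOW(Y) = { ')', '/' }

Y → ε: PREDICT = { ')', '/' }
  ')' is in predict set, so this production goes in M[Y, ')']
Y → / id: PREDICT = { '/' }
Y → b: PREDICT = { 'b' }

M[Y, ')'] = Y → ε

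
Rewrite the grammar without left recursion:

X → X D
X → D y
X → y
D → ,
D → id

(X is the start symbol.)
X is directly left-recursive. The standard transformation for
  A → A α₁ | ... | A α_m | β₁ | ... | β_n
is
  A  → β₁ A' | ... | β_n A'
  A' → α₁ A' | ... | α_m A' | ε

X → D y becomes X → D y X'
X → y becomes X → y X'
X → X D becomes X' → D X'
Add X' → ε

Productions for other non-terminals are unchanged:
  D → ,
  D → id

Resulting grammar:
X → D y X'
X → y X'
X' → D X'
X' → ε
D → ,
D → id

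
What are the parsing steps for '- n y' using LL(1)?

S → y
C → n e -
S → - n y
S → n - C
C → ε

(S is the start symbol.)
LL(1) parsing maintains a stack (initially the start symbol over $) and the input. At each step: if the stack top is a terminal, match it against the current input token; if it is a non-terminal N, replace it with the RHS of M[N, lookahead] (the unique production whose predict set contains the lookahead).

Stack is shown with the top on the left.

Stack    Input    Action
------------------------
S $      - n y $  output S → - n y
- n y $  - n y $  match '-'
n y $    n y $    match 'n'
y $      y $      match 'y'
$        $        accept

The string is accepted.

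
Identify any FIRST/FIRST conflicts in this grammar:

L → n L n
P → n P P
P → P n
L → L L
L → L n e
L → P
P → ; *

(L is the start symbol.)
Yes. L → n L n / L → L L on { 'n' }; L → n L n / L → L n e on { 'n' }; L → n L n / L → P on { 'n' }; L → L L / L → L n e on { ';', 'n' }; L → L L / L → P on { ';', 'n' }; L → L n e / L → P on { ';', 'n' }; P → n P P / P → P n on { 'n' }; P → P n / P → ';' '*' on { ';' }

A FIRST/FIRST conflict occurs when two productions N → α and N → β for the same non-terminal have FIRST(α) ∩ FIRST(β) ≠ ∅ (with ε ∈ FIRST of a nullable right-hand side, so two nullable alternatives also conflict).

FIRST sets of the non-terminals at (or reachable through a nullable prefix from) the front of some alternative:
  FIRST(L) = { ';', 'n' }
  FIRST(P) = { ';', 'n' }

Productions for L:
  L → n L n: FIRST = { 'n' }
  L → L L: FIRST = { ';', 'n' }
  L → L n e: FIRST = { ';', 'n' }
  L → P: FIRST = { ';', 'n' }
Productions for P:
  P → n P P: FIRST = { 'n' }
  P → P n: FIRST = { ';', 'n' }
  P → ; *: FIRST = { ';' }

Conflict for L: L → n L n and L → L L
  Overlap: { 'n' }
Conflict for L: L → n L n and L → L n e
  Overlap: { 'n' }
Conflict for L: L → n L n and L → P
  Overlap: { 'n' }
Conflict for L: L → L L and L → L n e
  Overlap: { ';', 'n' }
Conflict for L: L → L L and L → P
  Overlap: { ';', 'n' }
Conflict for L: L → L n e and L → P
  Overlap: { ';', 'n' }
Conflict for P: P → n P P and P → P n
  Overlap: { 'n' }
Conflict for P: P → P n and P → ; *
  Overlap: { ';' }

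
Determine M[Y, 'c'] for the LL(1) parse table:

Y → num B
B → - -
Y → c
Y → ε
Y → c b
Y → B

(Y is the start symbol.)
Y → c, Y → c b

To find M[Y, 'c'], we find productions for Y where 'c' is in the predict set (PREDICT(N → α) = (FIRST(α) \ {ε}) ∪ (FOLLOW(N) if α ⇒* ε)).

Relevant sets:
  FIRST(B) = { '-' }
  FOLLOW(Y) = { $ }

Y → num B: PREDICT = { 'num' }
Y → c: PREDICT = { 'c' }
  'c' is in predict set, so this production goes in M[Y, 'c']
Y → ε: PREDICT = { $ }
Y → c b: PREDICT = { 'c' }
  'c' is in predict set, so this production goes in M[Y, 'c']
Y → B: PREDICT = { '-' }

M[Y, 'c'] = Y → c, Y → c b  (a multiply-defined cell — the grammar is not LL(1))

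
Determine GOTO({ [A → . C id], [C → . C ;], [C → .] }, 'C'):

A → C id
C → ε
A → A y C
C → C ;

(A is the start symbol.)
{ [A → C . id], [C → C . ;] }

GOTO(I, 'C') = CLOSURE({ [A → αX.β] : [A → α.Xβ] ∈ I, X = 'C' })

Items with dot before 'C', with the dot advanced:
  [A → . C id] → [A → C . id]
  [C → . C ;] → [C → C . ;]
Closure adds nothing (no advanced item has the dot before a non-terminal).

GOTO = { [A → C . id], [C → C . ;] }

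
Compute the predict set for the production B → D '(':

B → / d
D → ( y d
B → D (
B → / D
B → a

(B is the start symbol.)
{ '(' }

PREDICT(B → D '(') = (FIRST(RHS) \ {ε}) ∪ (FOLLOW(B) if ε ∈ FIRST(RHS), i.e. RHS ⇒* ε)
FIRST(D) = { '(' }
FIRST(D '(') = { '(' }
ε ∉ FIRST(D '('), so FOLLOW(B) is not added.
PREDICT(B → D '(') = { '(' }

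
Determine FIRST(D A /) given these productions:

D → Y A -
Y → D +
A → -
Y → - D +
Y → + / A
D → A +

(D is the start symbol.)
{ '+', '-' }

FIRST sets of the non-terminals involved (from the grammar, by fixed-point iteration):
  FIRST(D) = { '+', '-' }

To compute FIRST(D A /), process the symbols left to right:
Symbol D is a non-terminal. Add FIRST(D) \ {ε} = { '+', '-' }
D is not nullable (ε ∉ FIRST(D)), so stop here.
FIRST(D A /) = { '+', '-' }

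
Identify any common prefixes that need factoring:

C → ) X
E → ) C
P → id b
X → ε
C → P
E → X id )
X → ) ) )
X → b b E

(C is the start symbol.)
No, left-factoring is not needed

Left-factoring is needed when two productions for the same non-terminal
share a common prefix on the right-hand side.

Productions for C:
  C → ) X
  C → P
Productions for E:
  E → ) C
  E → X id )
Productions for X:
  X → ε
  X → ) ) )
  X → b b E

No common prefixes found.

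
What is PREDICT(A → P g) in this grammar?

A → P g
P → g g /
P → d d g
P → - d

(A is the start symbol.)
PREDICT(A → P g) = (FIRST(RHS) \ {ε}) ∪ (FOLLOW(A) if ε ∈ FIRST(RHS), i.e. RHS ⇒* ε)
FIRST(P) = { '-', 'd', 'g' }
FIRST(P g) = { '-', 'd', 'g' }
ε ∉ FIRST(P g), so FOLLOW(A) is not added.
PREDICT(A → P g) = { '-', 'd', 'g' }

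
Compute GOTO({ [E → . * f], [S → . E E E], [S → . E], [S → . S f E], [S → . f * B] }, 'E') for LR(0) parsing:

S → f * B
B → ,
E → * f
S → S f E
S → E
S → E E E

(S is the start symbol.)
GOTO(I, 'E') = CLOSURE({ [A → αX.β] : [A → α.Xβ] ∈ I, X = 'E' })

Items with dot before 'E', with the dot advanced:
  [S → . E] → [S → E .]
  [S → . E E E] → [S → E . E E]
Closure of the advanced items:
  [S → E . E E] has the dot before E: add [E → . * f]

GOTO = { [E → . * f], [S → E . E E], [S → E .] }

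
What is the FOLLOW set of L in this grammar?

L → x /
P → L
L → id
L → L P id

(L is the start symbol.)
L is the start symbol, so $ ∈ FOLLOW(L).
In P → L: L is at the end, add FOLLOW(P)
In L → L P id: L is followed by P id, add FIRST(P id) \ {ε} = { 'id', 'x' }

The FOLLOW sets referred to above (computed the same way, to a fixed point):
  FOLLOW(P) = { 'id' }

Taking the union: FOLLOW(L) = { $, 'id', 'x' }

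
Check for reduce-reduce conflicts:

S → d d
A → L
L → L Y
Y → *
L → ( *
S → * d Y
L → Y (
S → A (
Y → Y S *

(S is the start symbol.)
No reduce-reduce conflicts

A reduce-reduce conflict occurs when an LR(0) state has two complete items [A → α .] and [B → β .] — both call for a reduction, and with no lookahead the parser cannot choose between them.

Augment with S' → S and build the canonical LR(0) collection (I0 = CLOSURE({[S' → . S]}), then GOTO on every symbol after a dot until no new states appear). It has 18 states:
  I0: { [A → . L], [L → . ( *], [L → . L Y], [L → . Y (], [S → . * d Y], [S → . A (], [S → . d d], [S' → . S], [Y → . *], [Y → . Y S *] }  — shift
  I1: { [L → ( . *] }  — shift
  I2: { [S → * . d Y], [Y → * .] }  — shift, reduce
  I3: { [S → A . (] }  — shift
  I4: { [A → L .], [L → L . Y], [Y → . *], [Y → . Y S *] }  — shift, reduce
  I5: { [S' → S .] }  — accept
  I6: { [A → . L], [L → . ( *], [L → . L Y], [L → . Y (], [L → Y . (], [S → . * d Y], [S → . A (], [S → . d d], [Y → . *], [Y → . Y S *], [Y → Y . S *] }  — shift
  I7: { [S → d . d] }  — shift
  I8: { [S → d d .] }  — reduce
  I9: { [L → ( . *], [L → Y ( .] }  — shift, reduce
  I10: { [Y → Y S . *] }  — shift
  I11: { [Y → Y S * .] }  — reduce
  I12: { [L → ( * .] }  — reduce
  I13: { [Y → * .] }  — reduce
  I14: { [A → . L], [L → . ( *], [L → . L Y], [L → . Y (], [L → L Y .], [S → . * d Y], [S → . A (], [S → . d d], [Y → . *], [Y → . Y S *], [Y → Y . S *] }  — shift, reduce
  I15: { [S → A ( .] }  — reduce
  I16: { [S → * d . Y], [Y → . *], [Y → . Y S *] }  — shift
  I17: { [A → . L], [L → . ( *], [L → . L Y], [L → . Y (], [S → * d Y .], [S → . * d Y], [S → . A (], [S → . d d], [Y → . *], [Y → . Y S *], [Y → Y . S *] }  — shift, reduce

No state contains more than one complete item.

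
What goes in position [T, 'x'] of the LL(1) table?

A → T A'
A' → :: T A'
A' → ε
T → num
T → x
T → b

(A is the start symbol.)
T → x

To find M[T, 'x'], we find productions for T where 'x' is in the predict set (PREDICT(N → α) = (FIRST(α) \ {ε}) ∪ (FOLLOW(N) if α ⇒* ε)).

T → num: PREDICT = { 'num' }
T → x: PREDICT = { 'x' }
  'x' is in predict set, so this production goes in M[T, 'x']
T → b: PREDICT = { 'b' }

M[T, 'x'] = T → x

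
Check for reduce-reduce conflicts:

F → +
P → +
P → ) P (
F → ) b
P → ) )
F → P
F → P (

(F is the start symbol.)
Augment with F' → F and build the canonical LR(0) collection (I0 = CLOSURE({[F' → . F]}), then GOTO on every symbol after a dot until no new states appear). It has 11 states:
  I0: { [F → . ) b], [F → . +], [F → . P (], [F → . P], [F' → . F], [P → . ) )], [P → . ) P (], [P → . +] }  — shift
  I1: { [F → ) . b], [P → ) . )], [P → ) . P (], [P → . ) )], [P → . ) P (], [P → . +] }  — shift
  I2: { [F → + .], [P → + .] }  — 2 reduces
  I3: { [F' → F .] }  — accept
  I4: { [F → P . (], [F → P .] }  — shift, reduce
  I5: { [F → P ( .] }  — reduce
  I6: { [P → ) ) .], [P → ) . )], [P → ) . P (], [P → . ) )], [P → . ) P (], [P → . +] }  — shift, reduce
  I7: { [P → + .] }  — reduce
  I8: { [P → ) P . (] }  — shift
  I9: { [F → ) b .] }  — reduce
  I10: { [P → ) P ( .] }  — reduce

I2 contains complete items [F → + .], [P → + .] — reduce-reduce conflict.

Answer: Yes — I2: [F → + .] vs [P → + .]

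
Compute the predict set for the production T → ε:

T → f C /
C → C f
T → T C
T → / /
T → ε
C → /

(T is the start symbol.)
PREDICT(T → ε) = (FIRST(RHS) \ {ε}) ∪ (FOLLOW(T) if ε ∈ FIRST(RHS), i.e. RHS ⇒* ε)
The right-hand side is ε (FIRST(ε) = { ε }), so the predict set is FOLLOW(T) = { $, '/' }
PREDICT(T → ε) = { $, '/' }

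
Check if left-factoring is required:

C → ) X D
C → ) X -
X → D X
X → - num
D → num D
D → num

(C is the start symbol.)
Left-factoring is needed when two productions for the same non-terminal
share a common prefix on the right-hand side.

Productions for C:
  C → ) X D
  C → ) X -
Productions for X:
  X → D X
  X → - num
Productions for D:
  D → num D
  D → num

Found common prefix ') X' in productions for C
Found common prefix 'num' in productions for D

Answer: Yes, C has productions with common prefix ') X'; D has productions with common prefix 'num'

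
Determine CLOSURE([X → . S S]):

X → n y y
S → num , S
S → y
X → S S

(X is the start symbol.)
To compute CLOSURE, for each item [A → α.Bβ] where B is a non-terminal, add [B → .γ] for all productions B → γ; repeat for the newly added items until nothing changes.

Start with: [X → . S S]
  [X → . S S] has the dot before S: add [S → . num , S], [S → . y]
No further items can be added.

CLOSURE = { [S → . num , S], [S → . y], [X → . S S] }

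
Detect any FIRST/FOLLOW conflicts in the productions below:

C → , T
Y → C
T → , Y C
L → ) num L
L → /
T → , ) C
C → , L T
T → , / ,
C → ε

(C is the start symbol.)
A FIRST/FOLLOW conflict occurs when a non-terminal N has a nullable alternative N → β (β ⇒* ε) and another alternative N → α with FIRST(α) ∩ FOLLOW(N) ≠ ∅: on such a lookahead the parser cannot decide between expanding α and letting N vanish via β.

Nullable non-terminals: C, Y.

C: nullable alternative(s) C → ε; FOLLOW(C) = { $, ',' }
  C → , T: FIRST \ {ε} = { ',' } — overlaps FOLLOW(C) on { ',' }: CONFLICT
  C → , L T: FIRST \ {ε} = { ',' } — overlaps FOLLOW(C) on { ',' }: CONFLICT
  C → ε: FIRST \ {ε} = { } — this is the only nullable alternative, skip
Y has a nullable alternative but only one production, so nothing to check.

L, T have no nullable alternative, so no FIRST/FOLLOW check is needed there.

So the grammar has 2 FIRST/FOLLOW conflicts (marked CONFLICT above).

Answer: Yes. C → ',' T with FOLLOW(C) on { ',' }; C → ',' L T with FOLLOW(C) on { ',' }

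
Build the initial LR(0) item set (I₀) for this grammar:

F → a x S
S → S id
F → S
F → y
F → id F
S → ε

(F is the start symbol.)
First, augment the grammar with F' → F
I₀ = CLOSURE({ [F' → . F] }):
  [F' → . F] has the dot before F: add [F → . a x S], [F → . S], [F → . y], [F → . id F]
  [F → . S] has the dot before S: add [S → . S id], [S → .]
No further items can be added.

I₀ = { [F → . S], [F → . a x S], [F → . id F], [F → . y], [F' → . F], [S → . S id], [S → .] }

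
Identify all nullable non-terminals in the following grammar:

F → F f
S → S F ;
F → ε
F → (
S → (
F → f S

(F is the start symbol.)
A non-terminal is nullable if it can derive ε (the empty string): either it has an ε-production, or it has a production whose right-hand side consists entirely of nullable non-terminals.

ε-productions: F → ε
So F is immediately nullable.
No further non-terminal can be added: every production for the remaining non-terminals contains a terminal or a non-nullable non-terminal.
Nullable = { 'F' }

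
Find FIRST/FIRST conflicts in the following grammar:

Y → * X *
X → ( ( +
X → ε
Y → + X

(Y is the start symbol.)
No FIRST/FIRST conflicts.

A FIRST/FIRST conflict occurs when two productions N → α and N → β for the same non-terminal have FIRST(α) ∩ FIRST(β) ≠ ∅ (with ε ∈ FIRST of a nullable right-hand side, so two nullable alternatives also conflict).

Productions for Y:
  Y → * X *: FIRST = { '*' }
  Y → + X: FIRST = { '+' }
Productions for X:
  X → ( ( +: FIRST = { '(' }
  X → ε: FIRST = { ε }

All alternatives of each non-terminal have pairwise disjoint FIRST sets.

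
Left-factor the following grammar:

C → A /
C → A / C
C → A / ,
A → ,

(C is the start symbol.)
C → A / C'
C' → ε
C' → C
C' → ,
A → ,

Left-factoring transforms A → αβ₁ | αβ₂ into A → αA' and A' → β₁ | β₂
(α is the longest common prefix among the alternatives). Repeat until
no nonterminal has two alternatives with a common prefix.

Round 1: C has alternatives sharing prefix 'A /'. Introduce C': C → A / C'
  Add: C' → ε
  Add: C' → C
  Add: C' → ,

No remaining common prefixes — done.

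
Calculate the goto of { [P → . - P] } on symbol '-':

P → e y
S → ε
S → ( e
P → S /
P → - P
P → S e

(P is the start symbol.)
{ [P → - . P], [P → . - P], [P → . S /], [P → . S e], [P → . e y], [S → . ( e], [S → .] }

GOTO(I, '-') = CLOSURE({ [A → αX.β] : [A → α.Xβ] ∈ I, X = '-' })

Items with dot before '-', with the dot advanced:
  [P → . - P] → [P → - . P]
Closure of the advanced items:
  [P → - . P] has the dot before P: add [P → . e y], [P → . S /], [P → . - P], [P → . S e]
  [P → . S /] has the dot before S: add [S → .], [S → . ( e]

GOTO = { [P → - . P], [P → . - P], [P → . S /], [P → . S e], [P → . e y], [S → . ( e], [S → .] }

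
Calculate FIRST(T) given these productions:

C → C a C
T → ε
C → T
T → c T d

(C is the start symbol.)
To compute FIRST(T), examine every production with T on the left-hand side, reading each right-hand side left to right until a non-nullable symbol is reached.

From T → ε:
  - ε-production, so ε ∈ FIRST(T)
From T → c T d:
  - c is a terminal: add 'c' and stop

Collecting: FIRST(T) = { 'c', ε }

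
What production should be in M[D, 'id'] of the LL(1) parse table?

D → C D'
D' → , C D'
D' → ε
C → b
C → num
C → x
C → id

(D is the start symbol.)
D → C D'

To find M[D, 'id'], we find productions for D where 'id' is in the predict set (PREDICT(N → α) = (FIRST(α) \ {ε}) ∪ (FOLLOW(N) if α ⇒* ε)).

Relevant sets:
  FIRST(C) = { 'b', 'id', 'num', 'x' }

D → C D': PREDICT = { 'b', 'id', 'num', 'x' }
  'id' is in predict set, so this production goes in M[D, 'id']

M[D, 'id'] = D → C D'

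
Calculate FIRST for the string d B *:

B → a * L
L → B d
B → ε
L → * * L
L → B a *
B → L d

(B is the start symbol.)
{ 'd' }

To compute FIRST(d B *), process the symbols left to right:
Symbol d is a terminal. Add 'd' and stop.
FIRST(d B *) = { 'd' }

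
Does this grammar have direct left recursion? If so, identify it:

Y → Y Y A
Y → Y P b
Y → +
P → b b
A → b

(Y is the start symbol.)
Y → Y Y A: LEFT RECURSIVE (starts with Y)
Y → Y P b: LEFT RECURSIVE (starts with Y)
Y → +: starts with '+'
P → b b: starts with b
A → b: starts with b

The grammar has direct left recursion on: Y.

Answer: Yes, Y is left-recursive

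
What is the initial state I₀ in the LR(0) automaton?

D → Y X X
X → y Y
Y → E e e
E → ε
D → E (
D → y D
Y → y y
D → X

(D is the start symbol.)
{ [D → . E (], [D → . X], [D → . Y X X], [D → . y D], [D' → . D], [E → .], [X → . y Y], [Y → . E e e], [Y → . y y] }

First, augment the grammar with D' → D
I₀ = CLOSURE({ [D' → . D] }):
  [D' → . D] has the dot before D: add [D → . Y X X], [D → . E (], [D → . y D], [D → . X]
  [D → . Y X X] has the dot before Y: add [Y → . E e e], [Y → . y y]
  [D → . E (] has the dot before E: add [E → .]
  [D → . X] has the dot before X: add [X → . y Y]
No further items can be added.

I₀ = { [D → . E (], [D → . X], [D → . Y X X], [D → . y D], [D' → . D], [E → .], [X → . y Y], [Y → . E e e], [Y → . y y] }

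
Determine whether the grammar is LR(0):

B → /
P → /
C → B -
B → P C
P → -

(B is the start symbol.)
No. Reduce-reduce conflict: [B → / .] and [P → / .]

Augment with B' → B and build the canonical LR(0) collection (I0 = CLOSURE({[B' → . B]}), then GOTO on every symbol after a dot until no new states appear). It has 8 states:
  I0: { [B → . /], [B → . P C], [B' → . B], [P → . -], [P → . /] }  — shift
  I1: { [P → - .] }  — reduce
  I2: { [B → / .], [P → / .] }  — 2 reduces
  I3: { [B' → B .] }  — accept
  I4: { [B → . /], [B → . P C], [B → P . C], [C → . B -], [P → . -], [P → . /] }  — shift
  I5: { [C → B . -] }  — shift
  I6: { [B → P C .] }  — reduce
  I7: { [C → B - .] }  — reduce

Conflict in state I2:
  Reduce-reduce conflict: [B → / .] and [P → / .]
So the grammar is NOT LR(0).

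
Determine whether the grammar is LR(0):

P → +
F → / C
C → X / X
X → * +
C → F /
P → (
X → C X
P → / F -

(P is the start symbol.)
No. Shift-reduce conflict between [F → / C .] and [F → . / C]

Augment with P' → P and build the canonical LR(0) collection (I0 = CLOSURE({[P' → . P]}), then GOTO on every symbol after a dot until no new states appear). It has 18 states:
  I0: { [P → . (], [P → . +], [P → . / F -], [P' → . P] }  — shift
  I1: { [P → ( .] }  — reduce
  I2: { [P → + .] }  — reduce
  I3: { [F → . / C], [P → / . F -] }  — shift
  I4: { [P' → P .] }  — accept
  I5: { [C → . F /], [C → . X / X], [F → . / C], [F → / . C], [X → . * +], [X → . C X] }  — shift
  I6: { [P → / F . -] }  — shift
  I7: { [P → / F - .] }  — reduce
  I8: { [X → * . +] }  — shift
  I9: { [C → . F /], [C → . X / X], [F → . / C], [F → / C .], [X → . * +], [X → . C X], [X → C . X] }  — shift, reduce
  I10: { [C → F . /] }  — shift
  I11: { [C → X . / X] }  — shift
  I12: { [C → . F /], [C → . X / X], [C → X / . X], [F → . / C], [X → . * +], [X → . C X] }  — shift
  I13: { [C → . F /], [C → . X / X], [F → . / C], [X → . * +], [X → . C X], [X → C . X] }  — shift
  I14: { [C → X . / X], [C → X / X .] }  — shift, reduce
  I15: { [C → X . / X], [X → C X .] }  — shift, reduce
  I16: { [C → F / .] }  — reduce
  I17: { [X → * + .] }  — reduce

Conflict in state I9:
  Shift-reduce conflict between [F → / C .] and [F → . / C]
So the grammar is NOT LR(0).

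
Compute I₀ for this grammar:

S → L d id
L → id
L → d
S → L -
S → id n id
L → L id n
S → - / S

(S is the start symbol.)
{ [L → . L id n], [L → . d], [L → . id], [S → . - / S], [S → . L -], [S → . L d id], [S → . id n id], [S' → . S] }

First, augment the grammar with S' → S
I₀ = CLOSURE({ [S' → . S] }):
  [S' → . S] has the dot before S: add [S → . L d id], [S → . L -], [S → . id n id], [S → . - / S]
  [S → . L d id] has the dot before L: add [L → . id], [L → . d], [L → . L id n]
No further items can be added.

I₀ = { [L → . L id n], [L → . d], [L → . id], [S → . - / S], [S → . L -], [S → . L d id], [S → . id n id], [S' → . S] }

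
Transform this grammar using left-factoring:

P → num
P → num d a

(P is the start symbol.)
Left-factoring transforms A → αβ₁ | αβ₂ into A → αA' and A' → β₁ | β₂
(α is the longest common prefix among the alternatives). Repeat until
no nonterminal has two alternatives with a common prefix.

Round 1: P has alternatives sharing prefix 'num'. Introduce P': P → num P'
  Add: P' → ε
  Add: P' → d a

No remaining common prefixes — done.

Resulting grammar:
P → num P'
P' → ε
P' → d a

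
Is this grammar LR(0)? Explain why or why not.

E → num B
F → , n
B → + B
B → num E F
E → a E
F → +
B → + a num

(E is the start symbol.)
Yes, the grammar is LR(0)

Augment with E' → E and build the canonical LR(0) collection (I0 = CLOSURE({[E' → . E]}), then GOTO on every symbol after a dot until no new states appear). It has 16 states:
  I0: { [E → . a E], [E → . num B], [E' → . E] }  — shift
  I1: { [E' → E .] }  — accept
  I2: { [E → . a E], [E → . num B], [E → a . E] }  — shift
  I3: { [B → . + B], [B → . + a num], [B → . num E F], [E → num . B] }  — shift
  I4: { [B → + . B], [B → + . a num], [B → . + B], [B → . + a num], [B → . num E F] }  — shift
  I5: { [E → num B .] }  — reduce
  I6: { [B → num . E F], [E → . a E], [E → . num B] }  — shift
  I7: { [B → num E . F], [F → . +], [F → . , n] }  — shift
  I8: { [F → + .] }  — reduce
  I9: { [F → , . n] }  — shift
  I10: { [B → num E F .] }  — reduce
  I11: { [F → , n .] }  — reduce
  I12: { [B → + B .] }  — reduce
  I13: { [B → + a . num] }  — shift
  I14: { [B → + a num .] }  — reduce
  I15: { [E → a E .] }  — reduce

Every state is either a pure shift/goto state or contains exactly one complete item and nothing to shift — no conflicts. The grammar is LR(0).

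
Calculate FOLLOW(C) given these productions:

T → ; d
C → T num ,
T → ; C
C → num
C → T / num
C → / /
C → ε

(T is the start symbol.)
{ $, '/', 'num' }

To compute FOLLOW(C), find every occurrence of C on a right-hand side N → α C β: add FIRST(β) \ {ε}, and if β is empty or nullable also add FOLLOW(N). Iterate to a fixed point.

In T → ; C: C is at the end, add FOLLOW(T)

The FOLLOW sets referred to above (computed the same way, to a fixed point):
  FOLLOW(T) = { $, '/', 'num' }

Taking the union: FOLLOW(C) = { $, '/', 'num' }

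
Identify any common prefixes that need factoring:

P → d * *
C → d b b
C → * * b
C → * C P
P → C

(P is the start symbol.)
Yes, C has productions with common prefix '*'

Left-factoring is needed when two productions for the same non-terminal
share a common prefix on the right-hand side.

Productions for P:
  P → d * *
  P → C
Productions for C:
  C → d b b
  C → * * b
  C → * C P

Found common prefix '*' in productions for C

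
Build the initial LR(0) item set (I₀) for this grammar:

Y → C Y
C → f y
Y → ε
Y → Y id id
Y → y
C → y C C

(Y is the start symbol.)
{ [C → . f y], [C → . y C C], [Y → . C Y], [Y → . Y id id], [Y → . y], [Y → .], [Y' → . Y] }

First, augment the grammar with Y' → Y
I₀ = CLOSURE({ [Y' → . Y] }):
  [Y' → . Y] has the dot before Y: add [Y → . C Y], [Y → .], [Y → . Y id id], [Y → . y]
  [Y → . C Y] has the dot before C: add [C → . f y], [C → . y C C]
No further items can be added.

I₀ = { [C → . f y], [C → . y C C], [Y → . C Y], [Y → . Y id id], [Y → . y], [Y → .], [Y' → . Y] }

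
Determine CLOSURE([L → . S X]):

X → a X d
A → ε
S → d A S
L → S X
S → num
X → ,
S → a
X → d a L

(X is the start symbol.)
To compute CLOSURE, for each item [A → α.Bβ] where B is a non-terminal, add [B → .γ] for all productions B → γ; repeat for the newly added items until nothing changes.

Start with: [L → . S X]
  [L → . S X] has the dot before S: add [S → . d A S], [S → . num], [S → . a]
No further items can be added.

CLOSURE = { [L → . S X], [S → . a], [S → . d A S], [S → . num] }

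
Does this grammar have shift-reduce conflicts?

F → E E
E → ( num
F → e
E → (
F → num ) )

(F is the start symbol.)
Yes — I1: [E → ( .] vs [E → ( . num]

Augment with F' → F and build the canonical LR(0) collection (I0 = CLOSURE({[F' → . F]}), then GOTO on every symbol after a dot until no new states appear). It has 10 states:
  I0: { [E → . ( num], [E → . (], [F → . E E], [F → . e], [F → . num ) )], [F' → . F] }  — shift
  I1: { [E → ( . num], [E → ( .] }  — shift, reduce
  I2: { [E → . ( num], [E → . (], [F → E . E] }  — shift
  I3: { [F' → F .] }  — accept
  I4: { [F → e .] }  — reduce
  I5: { [F → num . ) )] }  — shift
  I6: { [F → num ) . )] }  — shift
  I7: { [F → num ) ) .] }  — reduce
  I8: { [F → E E .] }  — reduce
  I9: { [E → ( num .] }  — reduce

I1 contains reduce item [E → ( .] and shift item [E → ( . num] — shift-reduce conflict.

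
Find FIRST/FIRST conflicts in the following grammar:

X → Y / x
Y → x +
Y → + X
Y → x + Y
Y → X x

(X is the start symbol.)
A FIRST/FIRST conflict occurs when two productions N → α and N → β for the same non-terminal have FIRST(α) ∩ FIRST(β) ≠ ∅ (with ε ∈ FIRST of a nullable right-hand side, so two nullable alternatives also conflict).

FIRST sets of the non-terminals at (or reachable through a nullable prefix from) the front of some alternative:
  FIRST(X) = { '+', 'x' }

Productions for Y:
  Y → x +: FIRST = { 'x' }
  Y → + X: FIRST = { '+' }
  Y → x + Y: FIRST = { 'x' }
  Y → X x: FIRST = { '+', 'x' }
X has only one production, so no FIRST/FIRST conflict is possible there.

Conflict for Y: Y → x + and Y → x + Y
  Overlap: { 'x' }
Conflict for Y: Y → x + and Y → X x
  Overlap: { 'x' }
Conflict for Y: Y → + X and Y → X x
  Overlap: { '+' }
Conflict for Y: Y → x + Y and Y → X x
  Overlap: { 'x' }

Answer: Yes. Y → x '+' / Y → x '+' Y on { 'x' }; Y → x '+' / Y → X x on { 'x' }; Y → '+' X / Y → X x on { '+' }; Y → x '+' Y / Y → X x on { 'x' }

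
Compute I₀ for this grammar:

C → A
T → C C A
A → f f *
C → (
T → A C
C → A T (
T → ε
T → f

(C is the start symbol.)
First, augment the grammar with C' → C
I₀ = CLOSURE({ [C' → . C] }):
  [C' → . C] has the dot before C: add [C → . A], [C → . (], [C → . A T (]
  [C → . A] has the dot before A: add [A → . f f *]
No further items can be added.

I₀ = { [A → . f f *], [C → . (], [C → . A T (], [C → . A], [C' → . C] }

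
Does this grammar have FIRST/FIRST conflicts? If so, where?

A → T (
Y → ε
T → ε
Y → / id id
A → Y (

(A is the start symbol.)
FIRST sets of the non-terminals at (or reachable through a nullable prefix from) the front of some alternative:
  FIRST(T) = { ε }
  FIRST(Y) = { '/', ε }

Productions for A:
  A → T (: FIRST = { '(' }
  A → Y (: FIRST = { '(', '/' }
Productions for Y:
  Y → ε: FIRST = { ε }
  Y → / id id: FIRST = { '/' }
T has only one production, so no FIRST/FIRST conflict is possible there.

Conflict for A: A → T ( and A → Y (
  Overlap: { '(' }

Answer: Yes. A → T '(' / A → Y '(' on { '(' }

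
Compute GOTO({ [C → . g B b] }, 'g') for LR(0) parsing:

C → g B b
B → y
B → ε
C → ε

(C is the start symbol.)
{ [B → . y], [B → .], [C → g . B b] }

GOTO(I, 'g') = CLOSURE({ [A → αX.β] : [A → α.Xβ] ∈ I, X = 'g' })

Items with dot before 'g', with the dot advanced:
  [C → . g B b] → [C → g . B b]
Closure of the advanced items:
  [C → g . B b] has the dot before B: add [B → . y], [B → .]

GOTO = { [B → . y], [B → .], [C → g . B b] }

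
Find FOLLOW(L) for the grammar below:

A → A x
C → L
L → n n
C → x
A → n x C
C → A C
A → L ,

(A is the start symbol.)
{ $, ',', 'n', 'x' }

To compute FOLLOW(L), find every occurrence of L on a right-hand side N → α L β: add FIRST(β) \ {ε}, and if β is empty or nullable also add FOLLOW(N). Iterate to a fixed point.

In C → L: L is at the end, add FOLLOW(C)
In A → L ,: L is followed by ',', add FIRST(',') \ {ε} = { ',' }

The FOLLOW sets referred to above (computed the same way, to a fixed point):
  FOLLOW(C) = { $, 'n', 'x' }

Taking the union: FOLLOW(L) = { $, ',', 'n', 'x' }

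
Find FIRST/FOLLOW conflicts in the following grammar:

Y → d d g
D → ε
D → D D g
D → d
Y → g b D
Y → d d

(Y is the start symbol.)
Yes. D → D D g with FOLLOW(D) on { 'd', 'g' }; D → d with FOLLOW(D) on { 'd' }

A FIRST/FOLLOW conflict occurs when a non-terminal N has a nullable alternative N → β (β ⇒* ε) and another alternative N → α with FIRST(α) ∩ FOLLOW(N) ≠ ∅: on such a lookahead the parser cannot decide between expanding α and letting N vanish via β.

Nullable non-terminals: D.
FIRST sets used below: FIRST(D) = { 'd', 'g', ε }

D: nullable alternative(s) D → ε; FOLLOW(D) = { $, 'd', 'g' }
  D → ε: FIRST \ {ε} = { } — this is the only nullable alternative, skip
  D → D D g: FIRST \ {ε} = { 'd', 'g' } — overlaps FOLLOW(D) on { 'd', 'g' }: CONFLICT
  D → d: FIRST \ {ε} = { 'd' } — overlaps FOLLOW(D) on { 'd' }: CONFLICT

Y has no nullable alternative, so no FIRST/FOLLOW check is needed there.

So the grammar has 2 FIRST/FOLLOW conflicts (marked CONFLICT above).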